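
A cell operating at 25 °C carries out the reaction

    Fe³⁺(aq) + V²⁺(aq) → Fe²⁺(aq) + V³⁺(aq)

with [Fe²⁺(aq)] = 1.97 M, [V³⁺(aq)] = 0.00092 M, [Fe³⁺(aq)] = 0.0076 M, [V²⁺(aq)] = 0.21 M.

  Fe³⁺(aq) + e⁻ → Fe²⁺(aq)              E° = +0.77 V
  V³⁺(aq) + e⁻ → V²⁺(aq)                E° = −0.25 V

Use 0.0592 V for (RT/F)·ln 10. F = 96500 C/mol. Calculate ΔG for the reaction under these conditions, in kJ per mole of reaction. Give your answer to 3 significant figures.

E°cell = +0.77 − (−0.25) = +1.02 V; the balanced reaction transfers n = 1 electron.
Q = ([Fe²⁺(aq)]·[V³⁺(aq)]) / ([Fe³⁺(aq)]·[V²⁺(aq)]) = 1.14, so log Q = 0.055 and E = +1.02 − (0.0592/1)(0.055) = +1.0167 V.
ΔG = −nFE = −(1)(96500)(+1.0167) J/mol = −98.1 kJ/mol.

−98.1 kJ/mol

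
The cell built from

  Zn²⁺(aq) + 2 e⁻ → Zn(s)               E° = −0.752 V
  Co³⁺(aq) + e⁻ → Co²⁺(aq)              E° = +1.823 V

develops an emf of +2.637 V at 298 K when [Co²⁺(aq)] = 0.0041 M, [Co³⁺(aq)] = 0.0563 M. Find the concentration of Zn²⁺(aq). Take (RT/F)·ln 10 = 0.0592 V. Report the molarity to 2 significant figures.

1.5 M

With Co³⁺/Co²⁺ at the cathode and Zn²⁺/Zn at the anode, E°cell = +1.823 − (−0.752) = +2.575 V (n = 2).
Rearranging E = E° − (0.0592/n)·log Q gives log Q = 2(+2.575 − (+2.637))/0.0592 = −2.095.
Balancing electrons gives 2 Co³⁺(aq) + Zn(s) → 2 Co²⁺(aq) + Zn²⁺(aq); thus Q = ([Co²⁺(aq)]^2·[Zn²⁺(aq)]) / [Co³⁺(aq)]^2.
Isolating [Zn²⁺(aq)] in Q = 10^{−2.095} yields log [Zn²⁺(aq)] = 0.180, i.e. 1.5 M.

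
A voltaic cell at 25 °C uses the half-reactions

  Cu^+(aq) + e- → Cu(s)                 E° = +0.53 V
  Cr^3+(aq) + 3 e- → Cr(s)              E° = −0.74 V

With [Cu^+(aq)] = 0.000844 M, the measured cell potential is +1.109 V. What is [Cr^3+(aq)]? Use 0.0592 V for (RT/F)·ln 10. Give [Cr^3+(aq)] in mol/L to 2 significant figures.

With Cu⁺/Cu at the cathode and Cr³⁺/Cr at the anode, E°cell = +0.53 − (−0.74) = +1.27 V (n = 3).
Since E = E° − (0.0592/n)·log Q, log Q = n(E° − E)/0.0592 = 8.159.
For 3 Cu^+(aq) + Cr(s) → 3 Cu(s) + Cr^3+(aq), the reaction quotient is Q = [Cr^3+(aq)] / [Cu^+(aq)]^3.
Solving for the unknown gives log [Cr^3+(aq)] = −1.062, so [Cr^3+(aq)] ≈ 0.087 M.

0.087 M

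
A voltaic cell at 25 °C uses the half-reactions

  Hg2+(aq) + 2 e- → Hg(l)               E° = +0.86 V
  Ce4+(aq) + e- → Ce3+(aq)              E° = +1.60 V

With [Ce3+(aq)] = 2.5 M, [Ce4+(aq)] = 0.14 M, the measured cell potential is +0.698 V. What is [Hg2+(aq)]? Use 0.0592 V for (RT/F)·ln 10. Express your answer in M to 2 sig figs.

The Ce⁴⁺/Ce³⁺ couple has the larger reduction potential, so it is the cathode: E°cell = +1.60 − (+0.86) = +0.74 V and n = 2.
From the Nernst equation, log Q = n(E° − E)/0.0592 = 2·(+0.74 − (+0.698))/0.0592 = 1.419.
Balancing electrons gives 2 Ce4+(aq) + Hg(l) → 2 Ce3+(aq) + Hg2+(aq); thus Q = ([Ce3+(aq)]^2·[Hg2+(aq)]) / [Ce4+(aq)]^2.
Substituting the known concentrations and solving, log [Hg2+(aq)] = −1.085 and [Hg2+(aq)] = 0.082 M.

0.082 M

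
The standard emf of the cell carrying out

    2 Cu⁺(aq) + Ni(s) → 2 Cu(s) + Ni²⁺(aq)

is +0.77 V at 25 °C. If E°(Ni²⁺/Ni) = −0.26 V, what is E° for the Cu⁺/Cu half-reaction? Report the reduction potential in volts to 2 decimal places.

+0.51 V

In the reaction as written the Cu⁺/Cu couple is reduced (cathode) and Ni²⁺/Ni is oxidized (anode), so E°cell = E°(Cu⁺/Cu) − E°(Ni²⁺/Ni).
E°(Cu⁺/Cu) = E°cell + E°(anode) = +0.77 + (−0.26) = +0.51 V.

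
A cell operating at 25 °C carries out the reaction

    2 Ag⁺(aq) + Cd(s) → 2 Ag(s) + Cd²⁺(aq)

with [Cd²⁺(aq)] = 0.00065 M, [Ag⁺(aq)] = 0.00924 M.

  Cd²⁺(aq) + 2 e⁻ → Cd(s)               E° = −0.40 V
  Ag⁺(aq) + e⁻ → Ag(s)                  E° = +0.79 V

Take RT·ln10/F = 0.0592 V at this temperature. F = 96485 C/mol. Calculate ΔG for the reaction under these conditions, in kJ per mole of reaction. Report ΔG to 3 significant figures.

With Ag⁺/Ag reduced at the cathode, E°cell = +0.79 − (−0.40) = +1.19 V and n = 2.
Q = [Cd²⁺(aq)] / [Ag⁺(aq)]^2 = 7.61, so log Q = 0.882 and E = +1.19 − (0.0592/2)(0.882) = +1.1639 V.
Finally ΔG = −nFE = −(2)(96485 C/mol)(+1.1639 V) = −225 kJ/mol.

−225 kJ/mol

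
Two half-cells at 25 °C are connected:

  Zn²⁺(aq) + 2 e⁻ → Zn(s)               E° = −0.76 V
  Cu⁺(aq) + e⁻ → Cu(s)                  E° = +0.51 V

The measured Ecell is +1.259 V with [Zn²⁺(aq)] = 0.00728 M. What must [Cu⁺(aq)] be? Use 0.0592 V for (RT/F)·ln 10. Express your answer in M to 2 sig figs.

0.056 M

The Cu⁺/Cu couple has the larger reduction potential, so it is the cathode: E°cell = +0.51 − (−0.76) = +1.27 V and n = 2.
From the Nernst equation, log Q = n(E° − E)/0.0592 = 2·(+1.27 − (+1.259))/0.0592 = 0.372.
For 2 Cu⁺(aq) + Zn(s) → 2 Cu(s) + Zn²⁺(aq), the reaction quotient is Q = [Zn²⁺(aq)] / [Cu⁺(aq)]^2.
Solving for the unknown gives log [Cu⁺(aq)] = −1.255, so [Cu⁺(aq)] ≈ 0.056 M.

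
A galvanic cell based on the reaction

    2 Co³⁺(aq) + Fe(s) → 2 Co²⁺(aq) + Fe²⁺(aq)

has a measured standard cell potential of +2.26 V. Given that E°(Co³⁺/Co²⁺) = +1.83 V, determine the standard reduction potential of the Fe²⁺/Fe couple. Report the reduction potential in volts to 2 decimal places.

−0.43 V

In the reaction as written the Co³⁺/Co²⁺ couple is reduced (cathode) and Fe²⁺/Fe is oxidized (anode), so E°cell = E°(Co³⁺/Co²⁺) − E°(Fe²⁺/Fe).
E°(Fe²⁺/Fe) = E°(cathode) − E°cell = +1.83 − (+2.26) = −0.43 V.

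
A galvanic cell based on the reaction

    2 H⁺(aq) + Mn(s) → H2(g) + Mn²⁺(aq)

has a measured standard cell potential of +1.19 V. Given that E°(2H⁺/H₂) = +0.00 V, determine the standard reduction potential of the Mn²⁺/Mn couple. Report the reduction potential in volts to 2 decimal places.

In the reaction as written the 2H⁺/H₂ couple is reduced (cathode) and Mn²⁺/Mn is oxidized (anode), so E°cell = E°(2H⁺/H₂) − E°(Mn²⁺/Mn).
E°(Mn²⁺/Mn) = E°(cathode) − E°cell = +0.00 − (+1.19) = −1.19 V.

−1.19 V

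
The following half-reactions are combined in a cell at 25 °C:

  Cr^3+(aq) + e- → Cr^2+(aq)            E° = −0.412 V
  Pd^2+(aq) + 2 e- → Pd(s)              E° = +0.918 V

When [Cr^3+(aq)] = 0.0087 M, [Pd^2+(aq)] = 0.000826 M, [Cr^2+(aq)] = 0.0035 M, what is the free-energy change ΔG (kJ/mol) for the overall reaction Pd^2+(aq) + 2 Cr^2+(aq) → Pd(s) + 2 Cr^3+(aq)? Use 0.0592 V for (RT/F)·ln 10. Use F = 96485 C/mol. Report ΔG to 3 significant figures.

−235 kJ/mol

The standard cell potential is +0.918 − (−0.412) = +1.330 V, with n = 2 electrons in the balanced equation.
Q = [Cr^3+(aq)]^2 / ([Pd^2+(aq)]·[Cr^2+(aq)]^2) = 7.48×10^3, so log Q = 3.874 and E = +1.330 − (0.0592/2)(3.874) = +1.2153 V.
Then ΔG = −nFE = −2 × 96485 × +1.2153 J/mol = −235 kJ/mol.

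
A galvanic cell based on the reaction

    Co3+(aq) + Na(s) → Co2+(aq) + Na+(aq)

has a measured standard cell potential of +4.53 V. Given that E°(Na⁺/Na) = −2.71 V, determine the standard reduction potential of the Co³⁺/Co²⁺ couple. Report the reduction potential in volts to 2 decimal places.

+1.82 V

In the reaction as written the Co³⁺/Co²⁺ couple is reduced (cathode) and Na⁺/Na is oxidized (anode), so E°cell = E°(Co³⁺/Co²⁺) − E°(Na⁺/Na).
E°(Co³⁺/Co²⁺) = E°cell + E°(anode) = +4.53 + (−2.71) = +1.82 V.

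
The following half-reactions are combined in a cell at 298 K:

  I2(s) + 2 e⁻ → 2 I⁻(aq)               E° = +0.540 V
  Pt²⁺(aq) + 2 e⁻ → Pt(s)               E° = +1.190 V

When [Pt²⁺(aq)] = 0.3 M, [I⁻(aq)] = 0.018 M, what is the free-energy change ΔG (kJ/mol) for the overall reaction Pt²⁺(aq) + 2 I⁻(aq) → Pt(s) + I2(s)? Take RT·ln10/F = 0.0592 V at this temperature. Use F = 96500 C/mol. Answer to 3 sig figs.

−103 kJ/mol

E°cell = +1.190 − (+0.540) = +0.650 V; the balanced reaction transfers n = 2 electrons.
Q = 1 / ([Pt²⁺(aq)]·[I⁻(aq)]^2) = 1.03×10^4, so log Q = 4.012 and E = +0.650 − (0.0592/2)(4.012) = +0.5312 V.
ΔG = −nFE = −(2)(96500)(+0.5312) J/mol = −103 kJ/mol.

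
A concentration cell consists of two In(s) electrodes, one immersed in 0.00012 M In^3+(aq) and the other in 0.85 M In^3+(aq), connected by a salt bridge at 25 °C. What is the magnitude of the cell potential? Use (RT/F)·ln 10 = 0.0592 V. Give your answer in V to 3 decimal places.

For a concentration cell E°cell = 0, since both electrodes use the same couple.
The compartment with the higher In^3+(aq) concentration (0.85 M) acts as the cathode; ions are reduced there and produced at the dilute (0.00012 M) anode.
With n = 3, Ecell = −(0.0592/3)·log([dilute]/[conc]) = −(0.0592/3)·log(0.00012/0.85) = +0.076 V.

0.076 V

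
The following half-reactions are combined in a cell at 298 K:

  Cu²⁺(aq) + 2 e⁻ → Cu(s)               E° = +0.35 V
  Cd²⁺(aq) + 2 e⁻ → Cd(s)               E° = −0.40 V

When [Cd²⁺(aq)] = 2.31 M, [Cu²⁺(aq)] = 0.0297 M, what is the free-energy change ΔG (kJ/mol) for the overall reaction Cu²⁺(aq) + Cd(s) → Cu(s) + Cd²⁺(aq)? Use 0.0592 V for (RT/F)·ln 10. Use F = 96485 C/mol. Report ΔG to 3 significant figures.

−134 kJ/mol

With Cu²⁺/Cu reduced at the cathode, E°cell = +0.35 − (−0.40) = +0.75 V and n = 2.
Here Q = [Cd²⁺(aq)] / [Cu²⁺(aq)] = 77.8 (log Q = 1.891), giving E = +0.75 − (0.0592/2)·(1.891) = +0.6940 V.
ΔG = −nFE = −(2)(96485)(+0.6940) J/mol = −134 kJ/mol.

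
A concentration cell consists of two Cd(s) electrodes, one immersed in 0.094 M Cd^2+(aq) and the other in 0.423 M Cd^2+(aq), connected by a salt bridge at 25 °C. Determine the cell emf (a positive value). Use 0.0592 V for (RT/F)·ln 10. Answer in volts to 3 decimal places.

0.019 V

For a concentration cell E°cell = 0, since both electrodes use the same couple.
The compartment with the higher Cd^2+(aq) concentration (0.423 M) acts as the cathode; ions are reduced there and produced at the dilute (0.094 M) anode.
With n = 2, Ecell = −(0.0592/2)·log([dilute]/[conc]) = −(0.0592/2)·log(0.094/0.423) = +0.019 V.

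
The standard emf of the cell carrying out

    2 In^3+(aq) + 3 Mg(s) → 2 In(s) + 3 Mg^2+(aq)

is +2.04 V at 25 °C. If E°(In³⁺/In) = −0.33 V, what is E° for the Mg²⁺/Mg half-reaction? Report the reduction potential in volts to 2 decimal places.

−2.37 V

In the reaction as written the In³⁺/In couple is reduced (cathode) and Mg²⁺/Mg is oxidized (anode), so E°cell = E°(In³⁺/In) − E°(Mg²⁺/Mg).
E°(Mg²⁺/Mg) = E°(cathode) − E°cell = −0.33 − (+2.04) = −2.37 V.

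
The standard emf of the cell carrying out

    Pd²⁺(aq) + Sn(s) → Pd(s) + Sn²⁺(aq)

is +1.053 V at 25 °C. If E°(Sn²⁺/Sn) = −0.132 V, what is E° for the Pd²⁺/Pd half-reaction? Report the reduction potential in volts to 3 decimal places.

In the reaction as written the Pd²⁺/Pd couple is reduced (cathode) and Sn²⁺/Sn is oxidized (anode), so E°cell = E°(Pd²⁺/Pd) − E°(Sn²⁺/Sn).
E°(Pd²⁺/Pd) = E°cell + E°(anode) = +1.053 + (−0.132) = +0.921 V.

+0.921 V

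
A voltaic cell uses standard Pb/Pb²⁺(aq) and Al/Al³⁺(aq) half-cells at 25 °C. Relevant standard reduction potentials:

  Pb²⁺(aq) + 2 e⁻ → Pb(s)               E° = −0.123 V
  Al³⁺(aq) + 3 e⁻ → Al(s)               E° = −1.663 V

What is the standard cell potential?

+1.540 V

The Pb²⁺/Pb couple has the higher E°, so Pb ion is reduced (cathode) and Al is oxidized (anode).
E°cell = E°(cathode) − E°(anode) = −0.123 − (−1.663) = +1.540 V.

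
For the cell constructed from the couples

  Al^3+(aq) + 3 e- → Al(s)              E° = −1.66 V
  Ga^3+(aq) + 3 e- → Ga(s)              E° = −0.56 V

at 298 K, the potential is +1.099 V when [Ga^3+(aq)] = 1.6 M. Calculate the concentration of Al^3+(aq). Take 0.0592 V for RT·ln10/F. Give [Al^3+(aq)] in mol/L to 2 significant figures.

With Ga³⁺/Ga at the cathode and Al³⁺/Al at the anode, E°cell = −0.56 − (−1.66) = +1.10 V (n = 3).
Since E = E° − (0.0592/n)·log Q, log Q = n(E° − E)/0.0592 = 0.051.
Balancing electrons gives Ga^3+(aq) + Al(s) → Ga(s) + Al^3+(aq); thus Q = [Al^3+(aq)] / [Ga^3+(aq)].
Solving for the unknown gives log [Al^3+(aq)] = 0.255, so [Al^3+(aq)] ≈ 1.8 M.

1.8 M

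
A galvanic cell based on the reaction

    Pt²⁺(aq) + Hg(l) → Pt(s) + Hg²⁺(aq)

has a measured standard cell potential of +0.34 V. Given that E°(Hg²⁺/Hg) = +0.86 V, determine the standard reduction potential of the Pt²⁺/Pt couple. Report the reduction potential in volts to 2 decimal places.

+1.20 V

In the reaction as written the Pt²⁺/Pt couple is reduced (cathode) and Hg²⁺/Hg is oxidized (anode), so E°cell = E°(Pt²⁺/Pt) − E°(Hg²⁺/Hg).
E°(Pt²⁺/Pt) = E°cell + E°(anode) = +0.34 + (+0.86) = +1.20 V.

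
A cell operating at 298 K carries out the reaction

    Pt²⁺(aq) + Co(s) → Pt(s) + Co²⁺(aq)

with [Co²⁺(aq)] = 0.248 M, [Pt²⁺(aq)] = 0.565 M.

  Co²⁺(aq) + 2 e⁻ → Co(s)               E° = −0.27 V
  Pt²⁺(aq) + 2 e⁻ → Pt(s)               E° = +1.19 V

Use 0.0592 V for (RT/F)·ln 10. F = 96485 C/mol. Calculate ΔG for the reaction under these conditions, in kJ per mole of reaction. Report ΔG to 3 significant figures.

−284 kJ/mol

E°cell = +1.19 − (−0.27) = +1.46 V; the balanced reaction transfers n = 2 electrons.
Q = [Co²⁺(aq)] / [Pt²⁺(aq)] = 0.439, so log Q = −0.358 and E = +1.46 − (0.0592/2)(−0.358) = +1.4706 V.
ΔG = −nFE = −(2)(96485)(+1.4706) J/mol = −284 kJ/mol.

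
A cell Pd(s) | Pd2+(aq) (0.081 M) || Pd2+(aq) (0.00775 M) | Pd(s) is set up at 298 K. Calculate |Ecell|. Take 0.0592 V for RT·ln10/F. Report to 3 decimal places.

For a concentration cell E°cell = 0, since both electrodes use the same couple.
The compartment with the higher Pd2+(aq) concentration (0.081 M) acts as the cathode; ions are reduced there and produced at the dilute (0.00775 M) anode.
With n = 2, Ecell = −(0.0592/2)·log([dilute]/[conc]) = −(0.0592/2)·log(0.00775/0.081) = +0.030 V.

0.030 V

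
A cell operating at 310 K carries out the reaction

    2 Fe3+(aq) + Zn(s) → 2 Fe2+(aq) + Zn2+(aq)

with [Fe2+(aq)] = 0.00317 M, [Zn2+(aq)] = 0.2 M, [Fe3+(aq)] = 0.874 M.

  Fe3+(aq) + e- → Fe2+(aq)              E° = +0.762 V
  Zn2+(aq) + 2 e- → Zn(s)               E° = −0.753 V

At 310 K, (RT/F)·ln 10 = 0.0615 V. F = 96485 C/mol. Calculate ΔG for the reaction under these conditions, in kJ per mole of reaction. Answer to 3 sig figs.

With Fe³⁺/Fe²⁺ reduced at the cathode, E°cell = +0.762 − (−0.753) = +1.515 V and n = 2.
The reaction quotient is ([Fe2+(aq)]^2·[Zn2+(aq)]) / [Fe3+(aq)]^2 = 2.63×10^−6; by Nernst, E = +1.515 − (0.0615/2)(−5.580) = +1.6866 V.
ΔG = −nFE = −(2)(96485)(+1.6866) J/mol = −325 kJ/mol.

−325 kJ/mol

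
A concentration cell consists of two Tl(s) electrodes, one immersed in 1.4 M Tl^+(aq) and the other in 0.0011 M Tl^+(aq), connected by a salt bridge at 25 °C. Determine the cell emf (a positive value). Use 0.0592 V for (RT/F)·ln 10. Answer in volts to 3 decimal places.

0.184 V

For a concentration cell E°cell = 0, since both electrodes use the same couple.
The compartment with the higher Tl^+(aq) concentration (1.4 M) acts as the cathode; ions are reduced there and produced at the dilute (0.0011 M) anode.
With n = 1, Ecell = −(0.0592/1)·log([dilute]/[conc]) = −(0.0592/1)·log(0.0011/1.4) = +0.184 V.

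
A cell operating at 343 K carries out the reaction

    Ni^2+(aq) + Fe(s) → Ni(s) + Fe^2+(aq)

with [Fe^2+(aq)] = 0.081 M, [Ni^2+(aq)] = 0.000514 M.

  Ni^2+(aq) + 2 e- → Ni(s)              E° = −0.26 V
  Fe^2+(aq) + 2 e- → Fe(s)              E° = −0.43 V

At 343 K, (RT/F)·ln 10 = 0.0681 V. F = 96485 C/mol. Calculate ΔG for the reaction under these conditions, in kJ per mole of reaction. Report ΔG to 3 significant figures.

−18.4 kJ/mol

The standard cell potential is −0.26 − (−0.43) = +0.17 V, with n = 2 electrons in the balanced equation.
Q = [Fe^2+(aq)] / [Ni^2+(aq)] = 158, so log Q = 2.198 and E = +0.17 − (0.0681/2)(2.198) = +0.0952 V.
Then ΔG = −nFE = −2 × 96485 × +0.0952 J/mol = −18.4 kJ/mol.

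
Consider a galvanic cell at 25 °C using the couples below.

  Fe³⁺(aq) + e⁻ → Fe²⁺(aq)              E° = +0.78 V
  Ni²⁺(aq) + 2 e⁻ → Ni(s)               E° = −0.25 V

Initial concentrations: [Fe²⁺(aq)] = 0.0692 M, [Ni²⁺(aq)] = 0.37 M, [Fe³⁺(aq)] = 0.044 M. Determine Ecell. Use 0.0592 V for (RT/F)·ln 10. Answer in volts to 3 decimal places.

Since E°(Fe³⁺/Fe²⁺) > E°(Ni²⁺/Ni), Fe³⁺/Fe²⁺ serves as the cathode.
The standard potential is +0.78 − (−0.25) = +1.03 V and the balanced reaction transfers n = 2 electrons.
Balancing gives 2 Fe³⁺(aq) + Ni(s) → 2 Fe²⁺(aq) + Ni²⁺(aq); hence Q = ([Fe²⁺(aq)]^2·[Ni²⁺(aq)]) / [Fe³⁺(aq)]^2 = 0.915 (log Q = −0.038).
E = E° − (0.0592/n)·log Q = +1.03 − (0.0592/2)(−0.038) = +1.031 V.

+1.031 V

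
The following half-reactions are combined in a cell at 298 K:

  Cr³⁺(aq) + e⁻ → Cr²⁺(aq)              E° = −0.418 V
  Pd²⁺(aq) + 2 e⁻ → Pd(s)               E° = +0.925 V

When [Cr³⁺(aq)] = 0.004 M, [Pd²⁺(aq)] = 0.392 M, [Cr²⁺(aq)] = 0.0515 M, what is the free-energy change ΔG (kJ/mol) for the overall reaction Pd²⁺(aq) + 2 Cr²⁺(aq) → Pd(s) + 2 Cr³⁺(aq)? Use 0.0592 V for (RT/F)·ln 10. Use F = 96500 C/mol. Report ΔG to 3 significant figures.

With Pd²⁺/Pd reduced at the cathode, E°cell = +0.925 − (−0.418) = +1.343 V and n = 2.
The reaction quotient is [Cr³⁺(aq)]^2 / ([Pd²⁺(aq)]·[Cr²⁺(aq)]^2) = 0.0154; by Nernst, E = +1.343 − (0.0592/2)(−1.813) = +1.3967 V.
Then ΔG = −nFE = −2 × 96500 × +1.3967 J/mol = −270 kJ/mol.

−270 kJ/mol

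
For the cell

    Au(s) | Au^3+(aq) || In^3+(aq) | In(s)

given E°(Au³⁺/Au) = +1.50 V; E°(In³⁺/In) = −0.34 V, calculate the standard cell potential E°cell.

−1.84 V

By convention the left-hand electrode in cell notation is the anode (oxidation) and the right-hand electrode is the cathode (reduction).
E°cell = E°(right) − E°(left) = −0.34 − (+1.50) = −1.84 V.
The negative sign shows that, as written, the cell would require an external voltage to drive the reaction.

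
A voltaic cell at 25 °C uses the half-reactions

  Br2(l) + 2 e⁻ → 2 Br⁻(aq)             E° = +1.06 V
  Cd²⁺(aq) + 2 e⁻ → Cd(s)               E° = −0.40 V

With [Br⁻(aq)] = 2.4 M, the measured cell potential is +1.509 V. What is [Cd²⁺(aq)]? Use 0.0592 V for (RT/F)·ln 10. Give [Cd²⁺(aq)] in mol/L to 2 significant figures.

0.0038 M

With Br₂/Br⁻ at the cathode and Cd²⁺/Cd at the anode, E°cell = +1.06 − (−0.40) = +1.46 V (n = 2).
Since E = E° − (0.0592/n)·log Q, log Q = n(E° − E)/0.0592 = −1.655.
The balanced reaction is Br2(l) + Cd(s) → 2 Br⁻(aq) + Cd²⁺(aq), so Q = [Br⁻(aq)]^2·[Cd²⁺(aq)].
Substituting the known concentrations and solving, log [Cd²⁺(aq)] = −2.415 and [Cd²⁺(aq)] = 0.0038 M.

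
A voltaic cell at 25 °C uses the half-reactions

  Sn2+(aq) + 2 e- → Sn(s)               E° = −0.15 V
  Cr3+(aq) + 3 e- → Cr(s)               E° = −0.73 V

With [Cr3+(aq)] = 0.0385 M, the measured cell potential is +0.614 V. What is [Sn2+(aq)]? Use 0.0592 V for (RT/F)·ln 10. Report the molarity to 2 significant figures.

1.6 M

With Sn²⁺/Sn at the cathode and Cr³⁺/Cr at the anode, E°cell = −0.15 − (−0.73) = +0.58 V (n = 6).
Since E = E° − (0.0592/n)·log Q, log Q = n(E° − E)/0.0592 = −3.446.
Balancing electrons gives 3 Sn2+(aq) + 2 Cr(s) → 3 Sn(s) + 2 Cr3+(aq); thus Q = [Cr3+(aq)]^2 / [Sn2+(aq)]^3.
Isolating [Sn2+(aq)] in Q = 10^{−3.446} yields log [Sn2+(aq)] = 0.206, i.e. 1.6 M.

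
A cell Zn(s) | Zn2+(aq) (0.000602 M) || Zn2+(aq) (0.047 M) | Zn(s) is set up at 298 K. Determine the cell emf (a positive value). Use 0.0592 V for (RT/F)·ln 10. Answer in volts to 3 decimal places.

0.056 V

For a concentration cell E°cell = 0, since both electrodes use the same couple.
The compartment with the higher Zn2+(aq) concentration (0.047 M) acts as the cathode; ions are reduced there and produced at the dilute (0.000602 M) anode.
With n = 2, Ecell = −(0.0592/2)·log([dilute]/[conc]) = −(0.0592/2)·log(0.000602/0.047) = +0.056 V.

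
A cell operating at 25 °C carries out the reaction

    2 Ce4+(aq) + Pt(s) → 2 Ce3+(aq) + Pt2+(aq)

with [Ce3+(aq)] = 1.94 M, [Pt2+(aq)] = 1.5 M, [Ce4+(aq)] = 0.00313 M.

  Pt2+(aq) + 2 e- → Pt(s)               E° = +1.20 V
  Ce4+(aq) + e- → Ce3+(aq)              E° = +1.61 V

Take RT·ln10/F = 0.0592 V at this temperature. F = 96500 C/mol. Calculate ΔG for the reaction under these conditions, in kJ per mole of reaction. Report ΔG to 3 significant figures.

The standard cell potential is +1.61 − (+1.20) = +0.41 V, with n = 2 electrons in the balanced equation.
Here Q = ([Ce3+(aq)]^2·[Pt2+(aq)]) / [Ce4+(aq)]^2 = 5.76×10^5 (log Q = 5.761), giving E = +0.41 − (0.0592/2)·(5.761) = +0.2395 V.
Finally ΔG = −nFE = −(2)(96500 C/mol)(+0.2395 V) = −46.2 kJ/mol.

−46.2 kJ/mol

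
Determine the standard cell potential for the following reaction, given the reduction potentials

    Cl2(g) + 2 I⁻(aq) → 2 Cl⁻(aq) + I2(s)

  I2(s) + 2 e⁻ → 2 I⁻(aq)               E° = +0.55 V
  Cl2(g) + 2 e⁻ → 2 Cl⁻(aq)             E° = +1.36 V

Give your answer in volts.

+0.81 V

Cl2(g) gains electrons, so the Cl₂/Cl⁻ couple is the cathode; the I₂/I⁻ couple is the anode.
E°cell = E°(cathode) − E°(anode) = +1.36 − (+0.55) = +0.81 V.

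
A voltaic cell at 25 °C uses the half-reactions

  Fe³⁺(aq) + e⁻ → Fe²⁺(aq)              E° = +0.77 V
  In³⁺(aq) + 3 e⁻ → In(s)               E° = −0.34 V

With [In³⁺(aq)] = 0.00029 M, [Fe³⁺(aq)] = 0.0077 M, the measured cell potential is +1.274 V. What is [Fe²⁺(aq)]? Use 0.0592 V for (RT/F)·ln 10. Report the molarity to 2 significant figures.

The Fe³⁺/Fe²⁺ couple has the larger reduction potential, so it is the cathode: E°cell = +0.77 − (−0.34) = +1.11 V and n = 3.
Since E = E° − (0.0592/n)·log Q, log Q = n(E° − E)/0.0592 = −8.311.
Balancing electrons gives 3 Fe³⁺(aq) + In(s) → 3 Fe²⁺(aq) + In³⁺(aq); thus Q = ([Fe²⁺(aq)]^3·[In³⁺(aq)]) / [Fe³⁺(aq)]^3.
Substituting the known concentrations and solving, log [Fe²⁺(aq)] = −3.705 and [Fe²⁺(aq)] = 0.00020 M.

0.00020 M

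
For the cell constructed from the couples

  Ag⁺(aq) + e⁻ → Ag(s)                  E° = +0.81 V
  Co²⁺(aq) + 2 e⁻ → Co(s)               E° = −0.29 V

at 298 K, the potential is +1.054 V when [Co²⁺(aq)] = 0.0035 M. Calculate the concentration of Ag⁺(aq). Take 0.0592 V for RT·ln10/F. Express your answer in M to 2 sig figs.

With Ag⁺/Ag at the cathode and Co²⁺/Co at the anode, E°cell = +0.81 − (−0.29) = +1.10 V (n = 2).
From the Nernst equation, log Q = n(E° − E)/0.0592 = 2·(+1.10 − (+1.054))/0.0592 = 1.554.
Balancing electrons gives 2 Ag⁺(aq) + Co(s) → 2 Ag(s) + Co²⁺(aq); thus Q = [Co²⁺(aq)] / [Ag⁺(aq)]^2.
Substituting the known concentrations and solving, log [Ag⁺(aq)] = −2.005 and [Ag⁺(aq)] = 0.0099 M.

0.0099 M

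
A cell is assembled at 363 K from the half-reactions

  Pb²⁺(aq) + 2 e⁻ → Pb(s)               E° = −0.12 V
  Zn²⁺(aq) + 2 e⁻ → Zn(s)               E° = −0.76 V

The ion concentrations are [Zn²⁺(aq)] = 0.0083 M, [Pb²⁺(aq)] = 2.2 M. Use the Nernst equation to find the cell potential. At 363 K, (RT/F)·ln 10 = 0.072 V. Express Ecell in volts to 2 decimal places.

+0.73 V

The Pb²⁺/Pb couple has the more positive E°, so it is the cathode; Zn²⁺/Zn is the anode.
E°cell = −0.12 − (−0.76) = +0.64 V, with n = 2 electrons transferred.
Balancing gives Pb²⁺(aq) + Zn(s) → Pb(s) + Zn²⁺(aq); hence Q = [Zn²⁺(aq)] / [Pb²⁺(aq)] = 0.00377 (log Q = −2.423).
By the Nernst equation, E = +0.64 − (0.072/2)·(−2.423) = +0.73 V.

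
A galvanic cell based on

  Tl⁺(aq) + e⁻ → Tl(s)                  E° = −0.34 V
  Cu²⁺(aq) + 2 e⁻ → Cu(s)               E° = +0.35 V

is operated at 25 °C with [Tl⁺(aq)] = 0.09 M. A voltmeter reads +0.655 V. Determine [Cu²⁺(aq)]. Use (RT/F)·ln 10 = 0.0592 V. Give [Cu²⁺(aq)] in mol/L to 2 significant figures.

The Cu²⁺/Cu couple has the larger reduction potential, so it is the cathode: E°cell = +0.35 − (−0.34) = +0.69 V and n = 2.
From the Nernst equation, log Q = n(E° − E)/0.0592 = 2·(+0.69 − (+0.655))/0.0592 = 1.182.
The balanced reaction is Cu²⁺(aq) + 2 Tl(s) → Cu(s) + 2 Tl⁺(aq), so Q = [Tl⁺(aq)]^2 / [Cu²⁺(aq)].
Solving for the unknown gives log [Cu²⁺(aq)] = −3.274, so [Cu²⁺(aq)] ≈ 0.00053 M.

0.00053 M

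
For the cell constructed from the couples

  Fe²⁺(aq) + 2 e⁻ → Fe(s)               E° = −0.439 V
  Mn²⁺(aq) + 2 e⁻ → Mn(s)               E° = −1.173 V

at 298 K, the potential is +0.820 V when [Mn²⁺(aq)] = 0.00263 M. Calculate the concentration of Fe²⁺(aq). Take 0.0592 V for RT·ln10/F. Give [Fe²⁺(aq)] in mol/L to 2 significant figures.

With Fe²⁺/Fe at the cathode and Mn²⁺/Mn at the anode, E°cell = −0.439 − (−1.173) = +0.734 V (n = 2).
Rearranging E = E° − (0.0592/n)·log Q gives log Q = 2(+0.734 − (+0.820))/0.0592 = −2.905.
The balanced reaction is Fe²⁺(aq) + Mn(s) → Fe(s) + Mn²⁺(aq), so Q = [Mn²⁺(aq)] / [Fe²⁺(aq)].
Isolating [Fe²⁺(aq)] in Q = 10^{−2.905} yields log [Fe²⁺(aq)] = 0.325, i.e. 2.1 M.

2.1 M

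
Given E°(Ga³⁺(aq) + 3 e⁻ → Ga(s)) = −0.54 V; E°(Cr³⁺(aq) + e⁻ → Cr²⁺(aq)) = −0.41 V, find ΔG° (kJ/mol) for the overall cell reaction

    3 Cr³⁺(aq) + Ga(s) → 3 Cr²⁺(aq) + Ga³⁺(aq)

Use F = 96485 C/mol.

−37.6 kJ/mol

In the reaction as written Cr³⁺(aq) is reduced, so the Cr³⁺/Cr²⁺ couple is the cathode and Ga³⁺/Ga is the anode.
E°cell = −0.41 − (−0.54) = +0.13 V; balancing electrons gives n = 3.
ΔG° = −nFE°cell = −(3)(96485)(+0.13) J/mol = −37.6 kJ/mol.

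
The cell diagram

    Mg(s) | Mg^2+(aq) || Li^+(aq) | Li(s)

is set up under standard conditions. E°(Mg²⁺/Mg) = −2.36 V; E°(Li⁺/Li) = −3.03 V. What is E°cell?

By convention the left-hand electrode in cell notation is the anode (oxidation) and the right-hand electrode is the cathode (reduction).
E°cell = E°(right) − E°(left) = −3.03 − (−2.36) = −0.67 V.
The negative sign shows that, as written, the cell would require an external voltage to drive the reaction.

−0.67 V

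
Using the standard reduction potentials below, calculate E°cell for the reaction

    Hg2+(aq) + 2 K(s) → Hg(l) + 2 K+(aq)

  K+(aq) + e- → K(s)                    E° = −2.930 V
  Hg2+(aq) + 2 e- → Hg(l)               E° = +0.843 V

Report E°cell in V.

Hg2+(aq) gains electrons, so the Hg²⁺/Hg couple is the cathode; the K⁺/K couple is the anode.
E°cell = E°(cathode) − E°(anode) = +0.843 − (−2.930) = +3.773 V.
The positive value indicates the reaction is spontaneous as written.

+3.773 V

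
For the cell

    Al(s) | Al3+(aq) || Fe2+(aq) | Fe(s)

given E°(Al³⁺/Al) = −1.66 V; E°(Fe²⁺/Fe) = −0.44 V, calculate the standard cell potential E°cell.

By convention the left-hand electrode in cell notation is the anode (oxidation) and the right-hand electrode is the cathode (reduction).
E°cell = E°(right) − E°(left) = −0.44 − (−1.66) = +1.22 V.

+1.22 V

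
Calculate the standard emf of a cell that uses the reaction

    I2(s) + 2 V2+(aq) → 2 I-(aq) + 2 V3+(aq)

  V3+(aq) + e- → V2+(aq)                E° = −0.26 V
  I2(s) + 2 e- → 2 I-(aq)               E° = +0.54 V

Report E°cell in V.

+0.80 V

I2(s) gains electrons, so the I₂/I⁻ couple is the cathode; the V³⁺/V²⁺ couple is the anode.
E°cell = E°(cathode) − E°(anode) = +0.54 − (−0.26) = +0.80 V.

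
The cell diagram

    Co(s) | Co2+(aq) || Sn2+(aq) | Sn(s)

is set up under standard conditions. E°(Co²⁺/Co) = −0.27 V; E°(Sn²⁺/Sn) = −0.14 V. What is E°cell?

By convention the left-hand electrode in cell notation is the anode (oxidation) and the right-hand electrode is the cathode (reduction).
E°cell = E°(right) − E°(left) = −0.14 − (−0.27) = +0.13 V.

+0.13 V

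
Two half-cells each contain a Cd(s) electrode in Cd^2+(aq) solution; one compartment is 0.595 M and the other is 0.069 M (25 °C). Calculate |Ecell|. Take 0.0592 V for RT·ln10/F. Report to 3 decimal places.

0.028 V

For a concentration cell E°cell = 0, since both electrodes use the same couple.
The compartment with the higher Cd^2+(aq) concentration (0.595 M) acts as the cathode; ions are reduced there and produced at the dilute (0.069 M) anode.
With n = 2, Ecell = −(0.0592/2)·log([dilute]/[conc]) = −(0.0592/2)·log(0.069/0.595) = +0.028 V.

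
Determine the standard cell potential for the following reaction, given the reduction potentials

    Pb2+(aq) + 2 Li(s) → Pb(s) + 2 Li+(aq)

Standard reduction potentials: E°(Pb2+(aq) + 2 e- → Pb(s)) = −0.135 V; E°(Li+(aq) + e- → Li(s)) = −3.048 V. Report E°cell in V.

Pb2+(aq) gains electrons, so the Pb²⁺/Pb couple is the cathode; the Li⁺/Li couple is the anode.
E°cell = E°(cathode) − E°(anode) = −0.135 − (−3.048) = +2.913 V.

+2.913 V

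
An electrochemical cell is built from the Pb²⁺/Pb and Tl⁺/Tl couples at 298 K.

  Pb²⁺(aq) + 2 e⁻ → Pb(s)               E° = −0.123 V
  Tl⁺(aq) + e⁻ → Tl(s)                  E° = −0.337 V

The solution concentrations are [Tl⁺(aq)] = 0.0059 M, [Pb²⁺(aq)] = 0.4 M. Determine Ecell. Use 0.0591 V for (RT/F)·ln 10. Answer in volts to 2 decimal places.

The Pb²⁺/Pb couple has the more positive E°, so it is the cathode; Tl⁺/Tl is the anode.
The standard potential is −0.123 − (−0.337) = +0.214 V and the balanced reaction transfers n = 2 electrons.
The balanced reaction is Pb²⁺(aq) + 2 Tl(s) → Pb(s) + 2 Tl⁺(aq), so Q = [Tl⁺(aq)]^2 / [Pb²⁺(aq)] = 8.7×10^−5 and log Q = −4.060.
Applying E = E° − (RT ln10/nF)·log Q gives +0.214 − (0.0591/2)(−4.060) = +0.33 V.

+0.33 V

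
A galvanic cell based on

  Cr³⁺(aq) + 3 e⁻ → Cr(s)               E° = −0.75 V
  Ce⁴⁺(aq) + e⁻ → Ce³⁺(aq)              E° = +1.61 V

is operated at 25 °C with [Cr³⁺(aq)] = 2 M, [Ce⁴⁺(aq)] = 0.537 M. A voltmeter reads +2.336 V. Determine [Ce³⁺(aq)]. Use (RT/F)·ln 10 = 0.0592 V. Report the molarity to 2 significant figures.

1.1 M

Ce⁴⁺/Ce³⁺ is the cathode (higher E°); E°cell = +1.61 − (−0.75) = +2.36 V with n = 3.
From the Nernst equation, log Q = n(E° − E)/0.0592 = 3·(+2.36 − (+2.336))/0.0592 = 1.216.
Balancing electrons gives 3 Ce⁴⁺(aq) + Cr(s) → 3 Ce³⁺(aq) + Cr³⁺(aq); thus Q = ([Ce³⁺(aq)]^3·[Cr³⁺(aq)]) / [Ce⁴⁺(aq)]^3.
Substituting the known concentrations and solving, log [Ce³⁺(aq)] = 0.035 and [Ce³⁺(aq)] = 1.1 M.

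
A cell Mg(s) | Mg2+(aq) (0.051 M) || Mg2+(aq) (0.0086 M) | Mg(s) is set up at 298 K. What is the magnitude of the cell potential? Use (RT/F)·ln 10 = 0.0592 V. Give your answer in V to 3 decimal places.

For a concentration cell E°cell = 0, since both electrodes use the same couple.
The compartment with the higher Mg2+(aq) concentration (0.051 M) acts as the cathode; ions are reduced there and produced at the dilute (0.0086 M) anode.
With n = 2, Ecell = −(0.0592/2)·log([dilute]/[conc]) = −(0.0592/2)·log(0.0086/0.051) = +0.023 V.

0.023 V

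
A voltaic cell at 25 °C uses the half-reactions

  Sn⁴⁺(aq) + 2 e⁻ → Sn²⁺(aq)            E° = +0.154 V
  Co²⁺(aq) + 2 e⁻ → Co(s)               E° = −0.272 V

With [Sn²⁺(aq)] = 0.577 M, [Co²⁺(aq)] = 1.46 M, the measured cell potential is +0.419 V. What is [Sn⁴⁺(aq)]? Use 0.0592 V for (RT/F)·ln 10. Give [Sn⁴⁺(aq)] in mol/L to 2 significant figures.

0.49 M

With Sn⁴⁺/Sn²⁺ at the cathode and Co²⁺/Co at the anode, E°cell = +0.154 − (−0.272) = +0.426 V (n = 2).
Rearranging E = E° − (0.0592/n)·log Q gives log Q = 2(+0.426 − (+0.419))/0.0592 = 0.236.
The balanced reaction is Sn⁴⁺(aq) + Co(s) → Sn²⁺(aq) + Co²⁺(aq), so Q = ([Sn²⁺(aq)]·[Co²⁺(aq)]) / [Sn⁴⁺(aq)].
Isolating [Sn⁴⁺(aq)] in Q = 10^{0.236} yields log [Sn⁴⁺(aq)] = −0.310, i.e. 0.49 M.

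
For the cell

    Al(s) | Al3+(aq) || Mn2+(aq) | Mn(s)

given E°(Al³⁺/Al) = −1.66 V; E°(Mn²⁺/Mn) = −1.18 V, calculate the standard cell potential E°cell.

By convention the left-hand electrode in cell notation is the anode (oxidation) and the right-hand electrode is the cathode (reduction).
E°cell = E°(right) − E°(left) = −1.18 − (−1.66) = +0.48 V.

+0.48 V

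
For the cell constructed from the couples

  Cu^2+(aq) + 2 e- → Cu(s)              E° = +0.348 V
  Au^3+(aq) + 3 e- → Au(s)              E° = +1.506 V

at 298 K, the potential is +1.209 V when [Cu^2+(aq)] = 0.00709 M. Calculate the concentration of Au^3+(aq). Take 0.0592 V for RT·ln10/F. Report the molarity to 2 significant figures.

0.23 M

The Au³⁺/Au couple has the larger reduction potential, so it is the cathode: E°cell = +1.506 − (+0.348) = +1.158 V and n = 6.
Rearranging E = E° − (0.0592/n)·log Q gives log Q = 6(+1.158 − (+1.209))/0.0592 = −5.169.
Balancing electrons gives 2 Au^3+(aq) + 3 Cu(s) → 2 Au(s) + 3 Cu^2+(aq); thus Q = [Cu^2+(aq)]^3 / [Au^3+(aq)]^2.
Solving for the unknown gives log [Au^3+(aq)] = −0.640, so [Au^3+(aq)] ≈ 0.23 M.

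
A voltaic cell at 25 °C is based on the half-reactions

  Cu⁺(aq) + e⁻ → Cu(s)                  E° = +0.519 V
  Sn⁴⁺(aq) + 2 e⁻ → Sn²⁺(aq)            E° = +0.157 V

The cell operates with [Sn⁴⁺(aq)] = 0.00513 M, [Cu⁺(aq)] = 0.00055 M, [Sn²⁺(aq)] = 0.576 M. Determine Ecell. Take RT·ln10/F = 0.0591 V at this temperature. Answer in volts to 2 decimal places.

Since E°(Cu⁺/Cu) > E°(Sn⁴⁺/Sn²⁺), Cu⁺/Cu serves as the cathode.
The standard potential is +0.519 − (+0.157) = +0.362 V and the balanced reaction transfers n = 2 electrons.
The balanced reaction is 2 Cu⁺(aq) + Sn²⁺(aq) → 2 Cu(s) + Sn⁴⁺(aq), so Q = [Sn⁴⁺(aq)] / ([Cu⁺(aq)]^2·[Sn²⁺(aq)]) = 2.94×10^4 and log Q = 4.469.
Applying E = E° − (RT ln10/nF)·log Q gives +0.362 − (0.0591/2)(4.469) = +0.23 V.

+0.23 V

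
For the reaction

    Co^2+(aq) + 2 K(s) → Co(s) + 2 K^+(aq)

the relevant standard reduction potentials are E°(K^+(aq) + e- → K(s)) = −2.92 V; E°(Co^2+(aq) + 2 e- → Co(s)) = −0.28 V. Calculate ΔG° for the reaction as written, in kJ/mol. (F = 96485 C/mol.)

In the reaction as written Co^2+(aq) is reduced, so the Co²⁺/Co couple is the cathode and K⁺/K is the anode.
E°cell = −0.28 − (−2.92) = +2.64 V; balancing electrons gives n = 2.
ΔG° = −nFE°cell = −(2)(96485)(+2.64) J/mol = −509 kJ/mol.

−509 kJ/mol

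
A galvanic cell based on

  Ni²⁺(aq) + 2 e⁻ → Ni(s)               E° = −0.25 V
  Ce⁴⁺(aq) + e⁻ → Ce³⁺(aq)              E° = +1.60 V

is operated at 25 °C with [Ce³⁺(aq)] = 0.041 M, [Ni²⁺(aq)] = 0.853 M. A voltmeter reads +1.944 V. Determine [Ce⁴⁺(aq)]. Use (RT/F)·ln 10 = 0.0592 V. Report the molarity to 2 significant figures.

1.5 M

The Ce⁴⁺/Ce³⁺ couple has the larger reduction potential, so it is the cathode: E°cell = +1.60 − (−0.25) = +1.85 V and n = 2.
From the Nernst equation, log Q = n(E° − E)/0.0592 = 2·(+1.85 − (+1.944))/0.0592 = −3.176.
For 2 Ce⁴⁺(aq) + Ni(s) → 2 Ce³⁺(aq) + Ni²⁺(aq), the reaction quotient is Q = ([Ce³⁺(aq)]^2·[Ni²⁺(aq)]) / [Ce⁴⁺(aq)]^2.
Substituting the known concentrations and solving, log [Ce⁴⁺(aq)] = 0.166 and [Ce⁴⁺(aq)] = 1.5 M.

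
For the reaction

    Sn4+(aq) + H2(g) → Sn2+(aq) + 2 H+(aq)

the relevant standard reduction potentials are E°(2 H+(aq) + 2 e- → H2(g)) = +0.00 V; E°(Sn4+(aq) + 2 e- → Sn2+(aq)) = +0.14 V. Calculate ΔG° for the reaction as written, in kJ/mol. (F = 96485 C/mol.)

In the reaction as written Sn4+(aq) is reduced, so the Sn⁴⁺/Sn²⁺ couple is the cathode and 2H⁺/H₂ is the anode.
E°cell = +0.14 − (+0.00) = +0.14 V; balancing electrons gives n = 2.
ΔG° = −nFE°cell = −(2)(96485)(+0.14) J/mol = −27.0 kJ/mol.

−27.0 kJ/mol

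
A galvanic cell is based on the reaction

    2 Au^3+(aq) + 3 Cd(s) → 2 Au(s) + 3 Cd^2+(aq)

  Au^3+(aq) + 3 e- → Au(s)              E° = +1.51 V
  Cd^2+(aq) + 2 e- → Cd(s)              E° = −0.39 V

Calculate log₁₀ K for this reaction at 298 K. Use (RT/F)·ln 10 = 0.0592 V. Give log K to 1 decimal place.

The Au³⁺/Au couple is reduced (cathode); E°cell = +1.51 − (−0.39) = +1.90 V with n = 6.
At equilibrium E = 0, so log K = nE°cell / 0.0592 = (6)(+1.90) / 0.0592 = 192.6.

log K = 192.6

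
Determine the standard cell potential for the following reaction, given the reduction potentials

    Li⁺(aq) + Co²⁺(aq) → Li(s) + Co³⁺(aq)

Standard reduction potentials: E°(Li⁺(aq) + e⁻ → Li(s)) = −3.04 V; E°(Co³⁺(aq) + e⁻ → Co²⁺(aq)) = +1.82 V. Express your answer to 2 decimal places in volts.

−4.86 V

In the reaction as written, Li⁺(aq) is reduced (cathode) and Co³⁺(aq) is produced by oxidation at the anode.
E°cell = E°(cathode) − E°(anode) = −3.04 − (+1.82) = −4.86 V.
The negative E°cell means the reaction is non-spontaneous in the direction written.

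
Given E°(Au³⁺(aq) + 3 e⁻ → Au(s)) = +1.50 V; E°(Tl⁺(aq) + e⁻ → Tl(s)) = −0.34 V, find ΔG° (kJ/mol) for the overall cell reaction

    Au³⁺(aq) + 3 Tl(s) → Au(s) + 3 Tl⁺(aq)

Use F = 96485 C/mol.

−533 kJ/mol

In the reaction as written Au³⁺(aq) is reduced, so the Au³⁺/Au couple is the cathode and Tl⁺/Tl is the anode.
E°cell = +1.50 − (−0.34) = +1.84 V; balancing electrons gives n = 3.
ΔG° = −nFE°cell = −(3)(96485)(+1.84) J/mol = −533 kJ/mol.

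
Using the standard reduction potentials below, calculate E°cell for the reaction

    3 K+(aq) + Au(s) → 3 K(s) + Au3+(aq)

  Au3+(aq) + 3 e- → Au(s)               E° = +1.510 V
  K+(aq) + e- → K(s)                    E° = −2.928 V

−4.438 V

In the reaction as written, K+(aq) is reduced (cathode) and Au3+(aq) is produced by oxidation at the anode.
E°cell = E°(cathode) − E°(anode) = −2.928 − (+1.510) = −4.438 V.
The negative E°cell means the reaction is non-spontaneous in the direction written.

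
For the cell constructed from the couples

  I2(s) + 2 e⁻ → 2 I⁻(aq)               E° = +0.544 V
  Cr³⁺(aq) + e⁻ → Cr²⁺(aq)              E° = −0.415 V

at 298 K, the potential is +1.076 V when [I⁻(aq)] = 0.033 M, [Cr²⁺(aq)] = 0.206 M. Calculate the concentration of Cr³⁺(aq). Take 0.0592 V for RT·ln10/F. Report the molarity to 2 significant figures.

I₂/I⁻ is the cathode (higher E°); E°cell = +0.544 − (−0.415) = +0.959 V with n = 2.
Rearranging E = E° − (0.0592/n)·log Q gives log Q = 2(+0.959 − (+1.076))/0.0592 = −3.953.
For I2(s) + 2 Cr²⁺(aq) → 2 I⁻(aq) + 2 Cr³⁺(aq), the reaction quotient is Q = ([I⁻(aq)]^2·[Cr³⁺(aq)]^2) / [Cr²⁺(aq)]^2.
Solving for the unknown gives log [Cr³⁺(aq)] = −1.181, so [Cr³⁺(aq)] ≈ 0.066 M.

0.066 M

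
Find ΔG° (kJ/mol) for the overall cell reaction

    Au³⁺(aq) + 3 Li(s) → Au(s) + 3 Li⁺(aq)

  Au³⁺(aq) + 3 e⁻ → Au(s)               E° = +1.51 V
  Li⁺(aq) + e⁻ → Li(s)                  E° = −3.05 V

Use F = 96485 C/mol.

In the reaction as written Au³⁺(aq) is reduced, so the Au³⁺/Au couple is the cathode and Li⁺/Li is the anode.
E°cell = +1.51 − (−3.05) = +4.56 V; balancing electrons gives n = 3.
ΔG° = −nFE°cell = −(3)(96485)(+4.56) J/mol = −1320 kJ/mol.

−1320 kJ/mol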